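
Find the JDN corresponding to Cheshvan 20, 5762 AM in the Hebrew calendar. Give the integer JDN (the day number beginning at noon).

Equivalently 6 November 2001 (Gregorian).
JDN 2451545 is 1 January 2000 CE (Gregorian); the target day is +675 days from there, so JDN = 2452220.

2452220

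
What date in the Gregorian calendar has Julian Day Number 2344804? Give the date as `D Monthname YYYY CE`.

JDN 2451545 is 1 Jan 2000; 2344804 is −106741 days from there.

3 October 1707 CE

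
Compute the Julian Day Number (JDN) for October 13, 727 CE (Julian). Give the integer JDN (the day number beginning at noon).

In the proleptic Gregorian calendar the same day is 17 October 727.
JDN 2451545 is 1 January 2000 CE (Gregorian); the target day is −464665 days from there, so JDN = 1986880.

1986880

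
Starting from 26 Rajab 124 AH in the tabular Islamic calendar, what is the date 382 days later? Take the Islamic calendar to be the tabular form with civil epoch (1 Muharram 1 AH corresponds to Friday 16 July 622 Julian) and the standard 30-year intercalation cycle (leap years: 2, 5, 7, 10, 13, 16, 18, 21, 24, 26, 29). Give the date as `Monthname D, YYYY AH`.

Sha'ban 24, 125 AH

The starting date is JDN 1992229; 1992229 + 382 = 1992611.
JDN 1992611 corresponds to Sha'ban 24, 125 AH.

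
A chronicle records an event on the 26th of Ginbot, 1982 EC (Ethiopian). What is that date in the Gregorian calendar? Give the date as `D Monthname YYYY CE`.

Both dates share Julian Day Number 2448046; in the Gregorian calendar that is 3 June 1990 CE.

3 June 1990 CE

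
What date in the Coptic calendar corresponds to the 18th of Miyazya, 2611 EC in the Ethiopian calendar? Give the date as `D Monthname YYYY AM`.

18 Parmouti 2335 AM

Julian Day Number of the source date = 2677750.
Converting JDN 2677750 to the Coptic calendar gives 18 Parmouti 2335 AM.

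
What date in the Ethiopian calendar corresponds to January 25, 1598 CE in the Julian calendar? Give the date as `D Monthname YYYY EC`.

30 Tir 1590 EC

Julian Day Number of the source date = 2304752.
Converting JDN 2304752 to the Ethiopian calendar gives 30 Tir 1590 EC.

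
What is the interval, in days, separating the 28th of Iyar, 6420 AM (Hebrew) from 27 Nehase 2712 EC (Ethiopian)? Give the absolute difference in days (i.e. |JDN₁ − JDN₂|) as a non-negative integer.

JDN of the first date = 2692755.
JDN of the second date = 2714770.
|2714770 − 2692755| = 22015.

22015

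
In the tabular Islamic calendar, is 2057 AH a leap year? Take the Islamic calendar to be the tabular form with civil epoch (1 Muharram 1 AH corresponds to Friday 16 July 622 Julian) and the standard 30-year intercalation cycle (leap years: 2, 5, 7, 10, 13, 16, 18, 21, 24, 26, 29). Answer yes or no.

no

Year 2057 AH is year 17 of its 30-year cycle; leap positions are 2, 5, 7, 10, 13, 16, 18, 21, 24, 26, 29, so it is a common year (354 days).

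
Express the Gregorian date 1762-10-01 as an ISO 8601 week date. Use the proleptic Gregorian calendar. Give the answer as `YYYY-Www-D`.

The weekday is Friday (ISO weekday 5).
That Friday belongs to ISO week 39 of ISO year 1762.

1762-W39-5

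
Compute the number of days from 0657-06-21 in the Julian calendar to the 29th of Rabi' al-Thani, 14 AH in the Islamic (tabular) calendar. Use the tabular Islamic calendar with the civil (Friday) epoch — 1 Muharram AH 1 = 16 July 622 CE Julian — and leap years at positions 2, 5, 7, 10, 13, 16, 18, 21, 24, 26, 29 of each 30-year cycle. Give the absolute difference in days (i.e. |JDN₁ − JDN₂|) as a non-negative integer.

First date → JDN 1961199; second date → JDN 1953164.
The interval is |1961199 − 1953164| = 8035 days.

8035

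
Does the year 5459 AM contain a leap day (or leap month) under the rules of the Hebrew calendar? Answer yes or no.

Hebrew year 5459 is year 6 of its 19-year Metonic cycle; leap years are at positions 3, 6, 8, 11, 14, 17, 19, so it is a leap year (13 months).

yes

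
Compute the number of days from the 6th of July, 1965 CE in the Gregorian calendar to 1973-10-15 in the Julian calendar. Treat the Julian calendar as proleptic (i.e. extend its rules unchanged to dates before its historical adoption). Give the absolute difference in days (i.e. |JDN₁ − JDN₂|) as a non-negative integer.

3036

JDN of the first date = 2438948.
JDN of the second date = 2441984.
|2441984 − 2438948| = 3036.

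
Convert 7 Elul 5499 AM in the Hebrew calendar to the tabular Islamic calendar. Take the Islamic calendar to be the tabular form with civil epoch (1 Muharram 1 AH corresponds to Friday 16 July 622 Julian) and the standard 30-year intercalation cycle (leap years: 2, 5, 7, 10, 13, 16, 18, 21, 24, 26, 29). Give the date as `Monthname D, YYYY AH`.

Both dates share Julian Day Number 2356469; in the tabular Islamic calendar that is 6 Jumada al-Thani 1152 AH.

Jumada al-Thani 6, 1152 AH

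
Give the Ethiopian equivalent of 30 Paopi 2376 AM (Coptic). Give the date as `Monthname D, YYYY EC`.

Both dates share Julian Day Number 2692558; in the Ethiopian calendar that is 30 Tikimt 2652 EC.

Tikimt 30, 2652 EC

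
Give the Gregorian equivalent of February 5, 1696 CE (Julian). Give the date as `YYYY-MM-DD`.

For dates in this range the Gregorian date is 10 days ahead of the Julian.
5 February 1696 Julian + 10 days → 15 February 1696 Gregorian.

1696-02-15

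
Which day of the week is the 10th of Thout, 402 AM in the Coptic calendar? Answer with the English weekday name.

Thursday

This is JDN 1971504 (10 September 685 Gregorian).
JDN 1971504 mod 7 = 3, and JDN 0 was a Monday, so this is a Thursday.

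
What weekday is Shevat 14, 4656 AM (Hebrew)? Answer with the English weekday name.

Sunday

Equivalently 5 February 896 Gregorian, JDN 2048353.
JDN 2048353 mod 7 = 6, and JDN 0 was a Monday, so this is a Sunday.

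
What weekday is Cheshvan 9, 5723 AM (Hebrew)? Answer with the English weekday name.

In the Gregorian calendar this is 6 November 1962 (JDN 2437975).
Since JDN mod 7 = 1 (0 = Monday), the day is Tuesday.

Tuesday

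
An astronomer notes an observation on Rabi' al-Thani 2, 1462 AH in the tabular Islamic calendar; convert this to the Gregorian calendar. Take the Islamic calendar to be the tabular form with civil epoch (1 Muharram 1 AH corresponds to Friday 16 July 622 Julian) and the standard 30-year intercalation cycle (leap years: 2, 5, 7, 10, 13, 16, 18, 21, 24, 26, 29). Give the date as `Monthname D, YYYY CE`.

Julian Day Number of the source date = 2466260.
Converting JDN 2466260 to the Gregorian calendar gives 15 April 2040 CE.

April 15, 2040 CE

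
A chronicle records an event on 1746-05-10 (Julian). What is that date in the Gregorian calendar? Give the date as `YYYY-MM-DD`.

1746-05-21

At this point the Julian calendar is 11 days behind the Gregorian.
10 May 1746 Julian + 11 days → 21 May 1746 Gregorian.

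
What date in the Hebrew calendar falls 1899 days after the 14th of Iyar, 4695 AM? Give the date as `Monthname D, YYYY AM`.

Tammuz 23, 4700 AM

JDN of the 14th of Iyar, 4695 AM = 2062676.
2062676 + 1899 = 2064575.
JDN 2064575 in the Hebrew calendar is Tammuz 23, 4700 AM.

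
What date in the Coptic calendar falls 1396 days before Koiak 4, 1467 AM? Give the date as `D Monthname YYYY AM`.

9 Meshir 1463 AM

JDN of Koiak 4, 1467 AM = 2360579.
2360579 − 1396 = 2359183.
JDN 2359183 in the Coptic calendar is 9 Meshir 1463 AM.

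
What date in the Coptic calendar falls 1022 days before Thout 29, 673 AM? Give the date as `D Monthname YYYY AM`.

JDN of Thout 29, 673 AM = 2070506.
2070506 − 1022 = 2069484.
JDN 2069484 in the Coptic calendar is 13 Koiak 670 AM.

13 Koiak 670 AM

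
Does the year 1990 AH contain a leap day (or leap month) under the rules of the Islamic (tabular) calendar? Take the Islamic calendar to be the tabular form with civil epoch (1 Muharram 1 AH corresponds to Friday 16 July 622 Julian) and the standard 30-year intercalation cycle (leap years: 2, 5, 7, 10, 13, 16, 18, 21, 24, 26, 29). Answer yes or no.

yes

Year 1990 AH is year 10 of its 30-year cycle; leap positions are 2, 5, 7, 10, 13, 16, 18, 21, 24, 26, 29, so it is a leap year (355 days).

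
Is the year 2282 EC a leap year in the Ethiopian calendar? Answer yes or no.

no

2282 mod 4 = 2; in the Ethiopian calendar a year is leap when year mod 4 = 3, so it is a common year.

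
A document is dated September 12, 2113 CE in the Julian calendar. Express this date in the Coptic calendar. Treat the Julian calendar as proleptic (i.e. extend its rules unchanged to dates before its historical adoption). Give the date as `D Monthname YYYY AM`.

15 Thout 1830 AM

The source date corresponds to 26 September 2113 in the Gregorian calendar (JDN 2493086).
That day falls on 15 Thout 1830 AM in the Coptic calendar.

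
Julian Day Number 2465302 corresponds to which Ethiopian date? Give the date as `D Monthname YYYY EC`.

The Gregorian equivalent of JDN 2465302 is 31 August 2037.
In the Ethiopian calendar that day is 25 Nehase 2029 EC.

25 Nehase 2029 EC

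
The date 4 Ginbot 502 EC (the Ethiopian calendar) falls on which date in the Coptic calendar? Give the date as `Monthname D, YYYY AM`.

The source date corresponds to 1 May 510 in the proleptic Gregorian calendar (JDN 1907454).
That day falls on 4 Pashons 226 AM in the Coptic calendar.

Pashons 4, 226 AM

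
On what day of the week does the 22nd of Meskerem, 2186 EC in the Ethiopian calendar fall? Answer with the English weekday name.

In the Gregorian calendar this is 3 October 2193 (JDN 2522313).
2522313 ≡ 3 (mod 7); counting from Monday = 0 gives Thursday.

Thursday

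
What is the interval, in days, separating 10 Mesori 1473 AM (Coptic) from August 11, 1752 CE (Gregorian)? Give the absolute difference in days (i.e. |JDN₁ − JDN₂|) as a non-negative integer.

First date → JDN 2363017; second date → JDN 2361188.
The interval is |2363017 − 2361188| = 1829 days.

1829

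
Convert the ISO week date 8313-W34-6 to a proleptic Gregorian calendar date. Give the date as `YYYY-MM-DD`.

8313-08-23

ISO week 1 of 8313 is the week containing the first Thursday of 8313.
Week 34, day 6 (Saturday) lands on 8313-08-23.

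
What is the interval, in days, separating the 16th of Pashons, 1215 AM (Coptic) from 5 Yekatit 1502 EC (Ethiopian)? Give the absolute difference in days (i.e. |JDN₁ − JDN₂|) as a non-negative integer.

3917

JDN of the first date = 2268698.
JDN of the second date = 2272615.
|2272615 − 2268698| = 3917.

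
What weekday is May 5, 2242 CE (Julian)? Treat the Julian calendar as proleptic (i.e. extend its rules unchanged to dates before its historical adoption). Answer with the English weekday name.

Friday

In the Gregorian calendar this is 20 May 2242 (JDN 2540073).
JDN 2540073 mod 7 = 4, and JDN 0 was a Monday, so this is a Friday.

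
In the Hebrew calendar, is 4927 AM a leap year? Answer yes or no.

yes

Hebrew year 4927 is year 6 of its 19-year Metonic cycle; leap years are at positions 3, 6, 8, 11, 14, 17, 19, so it is a leap year (13 months).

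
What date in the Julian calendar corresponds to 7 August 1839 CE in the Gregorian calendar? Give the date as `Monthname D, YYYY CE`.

The Julian–Gregorian offset here is 12 days (Julian trailing).
7 August 1839 Gregorian − 12 days → 26 July 1839 Julian.

July 26, 1839 CE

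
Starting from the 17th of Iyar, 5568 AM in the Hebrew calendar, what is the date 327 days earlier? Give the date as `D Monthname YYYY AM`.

Counting 327 days back from JDN 2381552 reaches JDN 2381225, which is 16 Sivan 5567 AM.

16 Sivan 5567 AM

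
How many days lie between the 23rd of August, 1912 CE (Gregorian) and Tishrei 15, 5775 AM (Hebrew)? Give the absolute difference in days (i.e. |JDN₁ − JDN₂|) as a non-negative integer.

First date → JDN 2419638; second date → JDN 2456940.
The interval is |2419638 − 2456940| = 37302 days.

37302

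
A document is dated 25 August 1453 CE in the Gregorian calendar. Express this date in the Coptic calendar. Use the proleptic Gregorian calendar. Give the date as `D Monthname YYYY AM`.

Julian Day Number of the source date = 2251994.
Converting JDN 2251994 to the Coptic calendar gives 23 Mesori 1169 AM.

23 Mesori 1169 AM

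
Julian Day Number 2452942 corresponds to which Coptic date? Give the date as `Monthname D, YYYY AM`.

JDN 2452942 is 29 October 2003 in the Gregorian calendar.
In the Coptic calendar that day is Paopi 18, 1720 AM.

Paopi 18, 1720 AM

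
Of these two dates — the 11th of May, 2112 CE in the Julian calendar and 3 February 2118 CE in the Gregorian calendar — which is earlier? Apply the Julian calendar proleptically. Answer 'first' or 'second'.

Converting both to JDN: 2492597 vs 2494677; the smaller is the first.

first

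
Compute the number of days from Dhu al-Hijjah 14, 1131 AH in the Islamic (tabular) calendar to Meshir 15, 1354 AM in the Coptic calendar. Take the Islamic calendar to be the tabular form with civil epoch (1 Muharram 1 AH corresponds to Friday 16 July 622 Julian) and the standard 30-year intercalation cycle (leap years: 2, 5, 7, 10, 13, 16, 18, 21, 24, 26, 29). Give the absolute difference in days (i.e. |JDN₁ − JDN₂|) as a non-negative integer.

29835

First date → JDN 2349212; second date → JDN 2319377.
The interval is |2349212 − 2319377| = 29835 days.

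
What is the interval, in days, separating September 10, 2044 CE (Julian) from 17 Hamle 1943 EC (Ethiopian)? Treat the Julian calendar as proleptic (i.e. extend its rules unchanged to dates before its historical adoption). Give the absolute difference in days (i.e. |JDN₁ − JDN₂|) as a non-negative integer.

JDN of the first date = 2467882.
JDN of the second date = 2433852.
|2433852 − 2467882| = 34030.

34030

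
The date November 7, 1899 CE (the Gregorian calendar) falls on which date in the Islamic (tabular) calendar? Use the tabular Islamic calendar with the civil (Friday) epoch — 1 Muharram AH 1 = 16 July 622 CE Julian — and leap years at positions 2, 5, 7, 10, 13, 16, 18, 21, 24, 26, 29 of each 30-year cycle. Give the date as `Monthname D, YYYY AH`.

Rajab 3, 1317 AH

Both dates share Julian Day Number 2414966; in the tabular Islamic calendar that is 3 Rajab 1317 AH.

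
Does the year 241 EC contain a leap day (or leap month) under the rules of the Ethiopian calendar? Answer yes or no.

no

241 mod 4 = 1; in the Ethiopian calendar a year is leap when year mod 4 = 3, so it is a common year.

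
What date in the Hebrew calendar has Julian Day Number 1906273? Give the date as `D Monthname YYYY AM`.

4 Adar I 4267 AM

JDN 1906273 is 5 February 507 in the proleptic Gregorian calendar.
In the Hebrew calendar that day is 4 Adar I 4267 AM.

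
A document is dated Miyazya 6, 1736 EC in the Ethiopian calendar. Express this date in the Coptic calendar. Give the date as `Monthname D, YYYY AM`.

Parmouti 6, 1460 AM

Julian Day Number of the source date = 2358145.
Converting JDN 2358145 to the Coptic calendar gives 6 Parmouti 1460 AM.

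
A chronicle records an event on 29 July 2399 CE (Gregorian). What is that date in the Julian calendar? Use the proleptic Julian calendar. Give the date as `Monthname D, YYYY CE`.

July 13, 2399 CE

The Julian–Gregorian offset here is 16 days (Julian trailing).
29 July 2399 Gregorian − 16 days → 13 July 2399 Julian.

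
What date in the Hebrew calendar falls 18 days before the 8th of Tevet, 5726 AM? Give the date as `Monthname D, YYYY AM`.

Counting 18 days back from JDN 2439126 reaches JDN 2439108, which is Kislev 19, 5726 AM.

Kislev 19, 5726 AM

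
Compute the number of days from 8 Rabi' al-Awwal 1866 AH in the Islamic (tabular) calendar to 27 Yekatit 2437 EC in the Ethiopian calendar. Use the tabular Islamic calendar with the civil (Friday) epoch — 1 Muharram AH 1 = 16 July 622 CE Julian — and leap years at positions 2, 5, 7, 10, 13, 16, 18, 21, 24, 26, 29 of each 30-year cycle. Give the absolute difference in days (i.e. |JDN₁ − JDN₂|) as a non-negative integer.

4746

JDN of the first date = 2609400.
JDN of the second date = 2614146.
|2614146 − 2609400| = 4746.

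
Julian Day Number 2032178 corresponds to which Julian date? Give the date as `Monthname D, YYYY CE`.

October 20, 851 CE

JDN 2032178 is 24 October 851 in the proleptic Gregorian calendar.
In the Julian calendar that day is October 20, 851 CE.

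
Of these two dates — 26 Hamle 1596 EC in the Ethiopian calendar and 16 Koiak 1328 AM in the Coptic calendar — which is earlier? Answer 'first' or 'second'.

first

First date → JDN 2307120; second date → JDN 2309822.
JDN 2307120 < JDN 2309822, so the first date is earlier.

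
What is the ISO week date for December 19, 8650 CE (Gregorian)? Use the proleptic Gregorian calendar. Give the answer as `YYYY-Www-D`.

The weekday is Thursday (ISO weekday 4).
That Thursday belongs to ISO week 51 of ISO year 8650.

8650-W51-4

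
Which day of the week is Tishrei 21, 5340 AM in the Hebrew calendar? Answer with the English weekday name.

In the proleptic Gregorian calendar this is 21 October 1579 (JDN 2298071).
2298071 ≡ 6 (mod 7); counting from Monday = 0 gives Sunday.

Sunday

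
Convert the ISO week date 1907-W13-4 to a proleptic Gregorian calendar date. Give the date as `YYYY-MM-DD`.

1907-03-28

ISO week 1 of 1907 is the week containing the first Thursday of 1907.
Week 13, day 4 (Thursday) lands on 1907-03-28.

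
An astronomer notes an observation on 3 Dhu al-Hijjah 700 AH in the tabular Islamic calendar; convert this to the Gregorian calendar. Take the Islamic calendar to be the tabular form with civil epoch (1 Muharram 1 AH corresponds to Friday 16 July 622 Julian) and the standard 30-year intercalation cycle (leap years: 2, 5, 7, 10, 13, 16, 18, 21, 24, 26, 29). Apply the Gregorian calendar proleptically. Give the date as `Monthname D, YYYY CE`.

August 17, 1301 CE

Julian Day Number of the source date = 2196469.
Converting JDN 2196469 to the Gregorian calendar gives 17 August 1301 CE.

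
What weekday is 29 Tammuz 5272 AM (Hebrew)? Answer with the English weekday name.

Tuesday

This is JDN 2273510 (23 July 1512 Gregorian).
JDN 2273510 mod 7 = 1, and JDN 0 was a Monday, so this is a Tuesday.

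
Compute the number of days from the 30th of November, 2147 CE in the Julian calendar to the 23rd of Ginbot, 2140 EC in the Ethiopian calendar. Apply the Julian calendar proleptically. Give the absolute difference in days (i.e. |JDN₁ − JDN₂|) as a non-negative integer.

First date → JDN 2505583; second date → JDN 2505753.
The interval is |2505583 − 2505753| = 170 days.

170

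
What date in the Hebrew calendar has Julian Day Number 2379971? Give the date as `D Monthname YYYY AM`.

JDN 2379971 is 15 January 1804 in the Gregorian calendar.
In the Hebrew calendar that day is 2 Shevat 5564 AM.

2 Shevat 5564 AM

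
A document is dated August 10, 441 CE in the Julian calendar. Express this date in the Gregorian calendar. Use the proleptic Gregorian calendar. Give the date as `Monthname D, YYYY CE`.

For dates in this range the Gregorian date is 1 day ahead of the Julian.
10 August 441 Julian + 1 day → 11 August 441 Gregorian.

August 11, 441 CE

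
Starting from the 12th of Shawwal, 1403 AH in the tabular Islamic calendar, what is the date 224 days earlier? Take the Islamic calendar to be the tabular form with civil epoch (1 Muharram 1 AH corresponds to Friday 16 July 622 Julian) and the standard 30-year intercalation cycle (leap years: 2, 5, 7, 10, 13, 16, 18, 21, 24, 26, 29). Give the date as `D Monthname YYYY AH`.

JDN of the 12th of Shawwal, 1403 AH = 2445539.
2445539 − 224 = 2445315.
JDN 2445315 in the tabular Islamic calendar is 24 Safar 1403 AH.

24 Safar 1403 AH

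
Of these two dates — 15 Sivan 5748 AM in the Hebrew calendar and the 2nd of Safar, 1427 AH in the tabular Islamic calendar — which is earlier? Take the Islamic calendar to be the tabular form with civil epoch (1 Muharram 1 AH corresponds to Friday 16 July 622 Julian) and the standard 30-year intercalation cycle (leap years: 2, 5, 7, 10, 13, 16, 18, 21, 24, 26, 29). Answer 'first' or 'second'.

first

The two dates have Julian Day Numbers 2447313 and 2453798 respectively.
Since 2447313 < 2453798, the first date comes first.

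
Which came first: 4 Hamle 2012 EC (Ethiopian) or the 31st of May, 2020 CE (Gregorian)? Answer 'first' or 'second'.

First date → JDN 2459042; second date → JDN 2459001.
JDN 2459001 < JDN 2459042, so the second date is earlier.

second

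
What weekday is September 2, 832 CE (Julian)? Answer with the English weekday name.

Monday

This is JDN 2025191 (6 September 832 Gregorian).
Since JDN mod 7 = 0 (0 = Monday), the day is Monday.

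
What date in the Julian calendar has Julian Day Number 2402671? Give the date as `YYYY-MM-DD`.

1866-02-26

The Gregorian equivalent of JDN 2402671 is 10 March 1866.
In the Julian calendar that day is 1866-02-26.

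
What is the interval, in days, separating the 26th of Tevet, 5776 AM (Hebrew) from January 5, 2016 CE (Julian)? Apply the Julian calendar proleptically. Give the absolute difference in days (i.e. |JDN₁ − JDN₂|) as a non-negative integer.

First date → JDN 2457395; second date → JDN 2457406.
The interval is |2457395 − 2457406| = 11 days.

11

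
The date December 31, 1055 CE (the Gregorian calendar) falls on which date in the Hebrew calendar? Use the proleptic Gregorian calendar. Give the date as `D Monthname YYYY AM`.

4 Tevet 4816 AM

Both dates share Julian Day Number 2106755; in the Hebrew calendar that is 4 Tevet 4816 AM.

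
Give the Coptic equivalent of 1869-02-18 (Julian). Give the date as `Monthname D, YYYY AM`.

Meshir 24, 1585 AM

Both dates share Julian Day Number 2403759; in the Coptic calendar that is 24 Meshir 1585 AM.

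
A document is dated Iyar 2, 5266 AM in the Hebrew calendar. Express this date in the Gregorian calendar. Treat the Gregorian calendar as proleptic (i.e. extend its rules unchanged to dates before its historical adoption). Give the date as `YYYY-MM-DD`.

1506-05-06

Both dates share Julian Day Number 2271240; in the Gregorian calendar that is 6 May 1506 CE.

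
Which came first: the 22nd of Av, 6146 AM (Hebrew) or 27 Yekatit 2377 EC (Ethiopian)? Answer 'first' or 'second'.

First date → JDN 2592758; second date → JDN 2592231.
JDN 2592231 < JDN 2592758, so the second date is earlier.

second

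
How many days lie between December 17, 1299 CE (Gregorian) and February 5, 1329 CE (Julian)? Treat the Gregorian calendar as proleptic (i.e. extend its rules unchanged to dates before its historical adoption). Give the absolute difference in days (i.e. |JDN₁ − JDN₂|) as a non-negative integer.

10650

JDN of the first date = 2195861.
JDN of the second date = 2206511.
|2206511 − 2195861| = 10650.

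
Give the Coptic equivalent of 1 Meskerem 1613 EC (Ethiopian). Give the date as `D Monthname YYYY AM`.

Julian Day Number of the source date = 2313004.
Converting JDN 2313004 to the Coptic calendar gives 1 Thout 1337 AM.

1 Thout 1337 AM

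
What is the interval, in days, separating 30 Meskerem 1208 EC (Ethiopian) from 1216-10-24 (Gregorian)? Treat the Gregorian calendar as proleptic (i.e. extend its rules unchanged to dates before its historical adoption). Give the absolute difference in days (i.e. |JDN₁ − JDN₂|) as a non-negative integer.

385

JDN of the first date = 2165107.
JDN of the second date = 2165492.
|2165492 − 2165107| = 385.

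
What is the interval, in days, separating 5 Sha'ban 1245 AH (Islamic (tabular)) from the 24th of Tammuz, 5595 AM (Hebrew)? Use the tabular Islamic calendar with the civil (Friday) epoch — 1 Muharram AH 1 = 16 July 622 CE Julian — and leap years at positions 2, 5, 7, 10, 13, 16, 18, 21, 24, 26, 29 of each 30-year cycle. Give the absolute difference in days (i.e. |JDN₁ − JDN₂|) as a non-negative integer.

1998

First date → JDN 2389483; second date → JDN 2391481.
The interval is |2389483 − 2391481| = 1998 days.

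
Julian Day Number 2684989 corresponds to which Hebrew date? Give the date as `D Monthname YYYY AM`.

28 Shevat 6399 AM

The Gregorian equivalent of JDN 2684989 is 24 February 2639.
In the Hebrew calendar that day is 28 Shevat 6399 AM.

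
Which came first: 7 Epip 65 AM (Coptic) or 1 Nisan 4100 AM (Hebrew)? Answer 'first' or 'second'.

second

The two dates have Julian Day Numbers 1848712 and 1845317 respectively.
Since 1845317 < 1848712, the second date comes first.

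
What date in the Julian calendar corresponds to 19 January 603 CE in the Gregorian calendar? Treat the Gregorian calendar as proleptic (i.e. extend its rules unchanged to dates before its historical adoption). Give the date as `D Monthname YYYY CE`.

The Julian–Gregorian offset here is 3 days (Julian trailing).
19 January 603 Gregorian − 3 days → 16 January 603 Julian.

16 January 603 CE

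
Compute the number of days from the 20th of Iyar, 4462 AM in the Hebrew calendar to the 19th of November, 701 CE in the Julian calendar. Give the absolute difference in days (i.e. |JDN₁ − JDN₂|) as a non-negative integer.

JDN of the first date = 1977575.
JDN of the second date = 1977421.
|1977421 − 1977575| = 154.

154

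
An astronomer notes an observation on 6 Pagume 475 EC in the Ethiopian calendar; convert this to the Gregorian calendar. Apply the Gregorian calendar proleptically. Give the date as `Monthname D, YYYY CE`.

August 30, 483 CE

Julian Day Number of the source date = 1897714.
Converting JDN 1897714 to the Gregorian calendar gives 30 August 483 CE.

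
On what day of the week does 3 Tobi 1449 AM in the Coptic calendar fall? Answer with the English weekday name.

Friday

In the Gregorian calendar this is 9 January 1733 (JDN 2354034).
2354034 ≡ 4 (mod 7); counting from Monday = 0 gives Friday.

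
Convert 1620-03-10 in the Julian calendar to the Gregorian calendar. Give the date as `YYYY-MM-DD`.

1620-03-20

At this point the Julian calendar is 10 days behind the Gregorian.
10 March 1620 Julian + 10 days → 20 March 1620 Gregorian.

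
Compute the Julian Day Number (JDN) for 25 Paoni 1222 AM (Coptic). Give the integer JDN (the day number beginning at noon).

2271294

In the proleptic Gregorian calendar the same day is 29 June 1506.
JDN 2451545 is 1 January 2000 CE (Gregorian); the target day is −180251 days from there, so JDN = 2271294.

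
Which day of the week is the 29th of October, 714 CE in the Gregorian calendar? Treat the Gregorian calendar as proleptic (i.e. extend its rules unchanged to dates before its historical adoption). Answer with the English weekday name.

Thursday

Since JDN mod 7 = 3 (0 = Monday), the day is Thursday.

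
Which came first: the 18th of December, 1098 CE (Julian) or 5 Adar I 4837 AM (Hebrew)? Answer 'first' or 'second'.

second

First date → JDN 2122454; second date → JDN 2114464.
JDN 2114464 < JDN 2122454, so the second date is earlier.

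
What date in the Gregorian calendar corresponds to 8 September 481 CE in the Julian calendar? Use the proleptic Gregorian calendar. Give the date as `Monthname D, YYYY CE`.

September 9, 481 CE

At this point the Julian calendar is 1 day behind the Gregorian.
8 September 481 Julian + 1 day → 9 September 481 Gregorian.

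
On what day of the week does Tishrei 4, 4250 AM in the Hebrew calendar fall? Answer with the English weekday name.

Thursday

In the proleptic Gregorian calendar this is 15 September 489 (JDN 1899922).
Since JDN mod 7 = 3 (0 = Monday), the day is Thursday.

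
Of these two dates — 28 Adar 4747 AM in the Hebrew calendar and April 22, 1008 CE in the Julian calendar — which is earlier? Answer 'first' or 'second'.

Converting both to JDN: 2081619 vs 2089342; the smaller is the first.

first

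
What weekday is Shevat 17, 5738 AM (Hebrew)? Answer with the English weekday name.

Wednesday

This is JDN 2443534 (25 January 1978 Gregorian).
2443534 ≡ 2 (mod 7); counting from Monday = 0 gives Wednesday.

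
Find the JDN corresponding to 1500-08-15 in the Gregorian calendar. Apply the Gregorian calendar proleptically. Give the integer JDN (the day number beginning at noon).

2269150

JDN 2451545 is 1 January 2000 CE (Gregorian); the target day is −182395 days from there, so JDN = 2269150.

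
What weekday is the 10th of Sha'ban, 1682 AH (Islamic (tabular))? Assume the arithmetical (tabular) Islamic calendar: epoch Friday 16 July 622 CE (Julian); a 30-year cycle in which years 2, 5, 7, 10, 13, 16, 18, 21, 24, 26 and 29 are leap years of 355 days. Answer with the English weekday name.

Monday

Equivalently 30 January 2254 Gregorian, JDN 2544346.
JDN 2544346 mod 7 = 0, and JDN 0 was a Monday, so this is a Monday.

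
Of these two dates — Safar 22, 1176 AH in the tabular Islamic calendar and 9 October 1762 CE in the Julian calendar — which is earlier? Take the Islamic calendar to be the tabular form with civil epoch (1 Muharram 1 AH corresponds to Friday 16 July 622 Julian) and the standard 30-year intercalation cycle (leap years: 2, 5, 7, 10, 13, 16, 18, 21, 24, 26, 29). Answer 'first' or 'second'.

first

Converting both to JDN: 2364872 vs 2364910; the smaller is the first.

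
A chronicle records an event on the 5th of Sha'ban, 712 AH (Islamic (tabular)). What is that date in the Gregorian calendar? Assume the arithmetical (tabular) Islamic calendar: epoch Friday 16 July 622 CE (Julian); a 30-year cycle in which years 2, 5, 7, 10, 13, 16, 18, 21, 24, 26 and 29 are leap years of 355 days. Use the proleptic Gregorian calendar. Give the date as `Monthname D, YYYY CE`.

December 14, 1312 CE

Julian Day Number of the source date = 2200606.
Converting JDN 2200606 to the Gregorian calendar gives 14 December 1312 CE.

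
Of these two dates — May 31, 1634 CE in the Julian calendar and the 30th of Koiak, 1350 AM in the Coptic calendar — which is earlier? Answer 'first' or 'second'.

second

The two dates have Julian Day Numbers 2318027 and 2317871 respectively.
Since 2317871 < 2318027, the second date comes first.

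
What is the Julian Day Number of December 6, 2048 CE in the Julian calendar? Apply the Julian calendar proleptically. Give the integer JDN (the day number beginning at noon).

2469430

Equivalently 19 December 2048 (Gregorian).
JDN 2299161 is 15 October 1582 CE (Gregorian); the target day is +170269 days from there, so JDN = 2469430.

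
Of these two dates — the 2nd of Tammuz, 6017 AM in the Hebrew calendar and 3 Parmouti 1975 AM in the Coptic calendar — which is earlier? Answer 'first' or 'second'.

first

First date → JDN 2545578; second date → JDN 2546245.
JDN 2545578 < JDN 2546245, so the first date is earlier.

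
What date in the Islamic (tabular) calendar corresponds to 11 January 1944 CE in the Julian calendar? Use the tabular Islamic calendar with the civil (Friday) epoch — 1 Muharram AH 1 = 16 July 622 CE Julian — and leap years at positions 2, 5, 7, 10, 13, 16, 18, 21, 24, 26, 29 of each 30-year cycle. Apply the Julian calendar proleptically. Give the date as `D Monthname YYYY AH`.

Both dates share Julian Day Number 2431114; in the tabular Islamic calendar that is 28 Muharram 1363 AH.

28 Muharram 1363 AH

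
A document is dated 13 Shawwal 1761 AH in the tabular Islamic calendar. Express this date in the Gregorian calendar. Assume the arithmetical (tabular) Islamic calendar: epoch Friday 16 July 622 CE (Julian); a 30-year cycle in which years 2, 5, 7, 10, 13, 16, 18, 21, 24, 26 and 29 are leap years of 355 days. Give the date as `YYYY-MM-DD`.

Julian Day Number of the source date = 2572403.
Converting JDN 2572403 to the Gregorian calendar gives 25 November 2330 CE.

2330-11-25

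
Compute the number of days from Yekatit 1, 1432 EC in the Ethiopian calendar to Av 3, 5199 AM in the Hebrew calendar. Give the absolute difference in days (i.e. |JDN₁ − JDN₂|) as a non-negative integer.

196

JDN of the first date = 2247044.
JDN of the second date = 2246848.
|2246848 − 2247044| = 196.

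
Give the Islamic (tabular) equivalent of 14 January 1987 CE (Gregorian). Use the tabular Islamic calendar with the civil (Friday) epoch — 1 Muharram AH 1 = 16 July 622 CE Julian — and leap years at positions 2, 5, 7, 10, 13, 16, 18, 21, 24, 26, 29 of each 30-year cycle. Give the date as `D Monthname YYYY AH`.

13 Jumada al-Awwal 1407 AH

Both dates share Julian Day Number 2446810; in the tabular Islamic calendar that is 13 Jumada al-Awwal 1407 AH.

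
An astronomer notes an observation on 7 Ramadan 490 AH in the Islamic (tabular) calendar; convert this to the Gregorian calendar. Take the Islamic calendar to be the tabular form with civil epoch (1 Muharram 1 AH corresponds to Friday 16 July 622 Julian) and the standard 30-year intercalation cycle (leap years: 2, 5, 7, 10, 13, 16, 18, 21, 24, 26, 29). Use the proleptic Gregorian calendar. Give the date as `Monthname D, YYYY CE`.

August 24, 1097 CE

Julian Day Number of the source date = 2121967.
Converting JDN 2121967 to the Gregorian calendar gives 24 August 1097 CE.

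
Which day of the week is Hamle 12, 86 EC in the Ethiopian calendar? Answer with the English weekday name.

Equivalently 4 July 94 Gregorian, JDN 1755578.
JDN 1755578 mod 7 = 6, and JDN 0 was a Monday, so this is a Sunday.

Sunday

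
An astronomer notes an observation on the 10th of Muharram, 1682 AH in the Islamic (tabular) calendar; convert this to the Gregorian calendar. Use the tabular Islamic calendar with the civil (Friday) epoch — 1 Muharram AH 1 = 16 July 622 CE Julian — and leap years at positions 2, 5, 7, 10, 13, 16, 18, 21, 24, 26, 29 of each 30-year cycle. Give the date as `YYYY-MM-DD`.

2253-07-07

Julian Day Number of the source date = 2544139.
Converting JDN 2544139 to the Gregorian calendar gives 7 July 2253 CE.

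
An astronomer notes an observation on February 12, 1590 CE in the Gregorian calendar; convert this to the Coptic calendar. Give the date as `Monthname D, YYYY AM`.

Both dates share Julian Day Number 2301838; in the Coptic calendar that is 8 Meshir 1306 AM.

Meshir 8, 1306 AM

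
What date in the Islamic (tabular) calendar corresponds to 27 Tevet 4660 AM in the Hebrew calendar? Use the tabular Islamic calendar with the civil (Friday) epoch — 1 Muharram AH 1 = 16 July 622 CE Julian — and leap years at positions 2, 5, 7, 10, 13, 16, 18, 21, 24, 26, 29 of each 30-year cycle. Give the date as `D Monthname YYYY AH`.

26 Dhu al-Hijjah 286 AH

Julian Day Number of the source date = 2049784.
Converting JDN 2049784 to the tabular Islamic calendar gives 26 Dhu al-Hijjah 286 AH.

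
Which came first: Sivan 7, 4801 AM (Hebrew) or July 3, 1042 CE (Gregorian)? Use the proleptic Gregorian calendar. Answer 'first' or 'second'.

first

Converting both to JDN: 2101414 vs 2101826; the smaller is the first.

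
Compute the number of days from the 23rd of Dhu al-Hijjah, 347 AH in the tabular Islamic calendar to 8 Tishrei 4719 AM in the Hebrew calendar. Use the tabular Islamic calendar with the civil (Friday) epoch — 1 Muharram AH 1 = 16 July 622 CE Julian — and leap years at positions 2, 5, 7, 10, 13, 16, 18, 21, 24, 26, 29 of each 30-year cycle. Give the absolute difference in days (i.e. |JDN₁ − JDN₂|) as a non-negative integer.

165

JDN of the first date = 2071398.
JDN of the second date = 2071233.
|2071233 − 2071398| = 165.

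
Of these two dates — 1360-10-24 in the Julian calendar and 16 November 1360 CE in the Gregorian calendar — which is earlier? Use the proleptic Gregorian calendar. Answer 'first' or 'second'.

first

The two dates have Julian Day Numbers 2218095 and 2218110 respectively.
Since 2218095 < 2218110, the first date comes first.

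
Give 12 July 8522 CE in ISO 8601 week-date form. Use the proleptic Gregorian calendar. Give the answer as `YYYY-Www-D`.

The weekday is Sunday (ISO weekday 7).
That Sunday belongs to ISO week 28 of ISO year 8522.

8522-W28-7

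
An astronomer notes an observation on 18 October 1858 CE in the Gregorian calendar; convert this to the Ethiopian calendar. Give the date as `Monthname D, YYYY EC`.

Tikimt 9, 1851 EC

Julian Day Number of the source date = 2399971.
Converting JDN 2399971 to the Ethiopian calendar gives 9 Tikimt 1851 EC.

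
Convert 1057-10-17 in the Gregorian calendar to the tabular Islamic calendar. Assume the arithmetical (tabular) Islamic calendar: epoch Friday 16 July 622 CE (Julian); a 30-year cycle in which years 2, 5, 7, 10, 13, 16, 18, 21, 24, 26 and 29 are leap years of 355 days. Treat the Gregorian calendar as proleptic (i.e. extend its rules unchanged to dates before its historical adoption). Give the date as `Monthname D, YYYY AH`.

Sha'ban 9, 449 AH

Julian Day Number of the source date = 2107411.
Converting JDN 2107411 to the tabular Islamic calendar gives 9 Sha'ban 449 AH.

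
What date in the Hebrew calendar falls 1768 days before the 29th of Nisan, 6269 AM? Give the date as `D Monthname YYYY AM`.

3 Tammuz 6264 AM

JDN of the 29th of Nisan, 6269 AM = 2637563.
2637563 − 1768 = 2635795.
JDN 2635795 in the Hebrew calendar is 3 Tammuz 6264 AM.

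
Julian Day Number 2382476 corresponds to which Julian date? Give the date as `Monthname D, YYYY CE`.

November 12, 1810 CE

JDN 2382476 is 24 November 1810 in the Gregorian calendar.
In the Julian calendar that day is November 12, 1810 CE.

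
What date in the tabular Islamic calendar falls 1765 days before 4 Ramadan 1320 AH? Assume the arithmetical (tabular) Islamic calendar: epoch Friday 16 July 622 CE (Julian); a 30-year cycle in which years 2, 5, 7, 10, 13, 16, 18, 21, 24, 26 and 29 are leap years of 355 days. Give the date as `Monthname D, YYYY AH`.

Ramadan 11, 1315 AH

The starting date is JDN 2416089; 2416089 − 1765 = 2414324.
JDN 2414324 corresponds to Ramadan 11, 1315 AH.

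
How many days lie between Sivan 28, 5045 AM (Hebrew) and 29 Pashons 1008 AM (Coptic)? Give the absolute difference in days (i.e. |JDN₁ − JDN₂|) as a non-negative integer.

2548

JDN of the first date = 2190557.
JDN of the second date = 2193105.
|2193105 − 2190557| = 2548.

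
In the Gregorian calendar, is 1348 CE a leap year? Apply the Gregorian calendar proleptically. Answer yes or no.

yes

1348 is divisible by 4 and not by 100, so it is a leap year.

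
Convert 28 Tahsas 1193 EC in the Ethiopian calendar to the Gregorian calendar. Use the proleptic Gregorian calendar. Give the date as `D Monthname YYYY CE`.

31 December 1200 CE

Julian Day Number of the source date = 2159716.
Converting JDN 2159716 to the Gregorian calendar gives 31 December 1200 CE.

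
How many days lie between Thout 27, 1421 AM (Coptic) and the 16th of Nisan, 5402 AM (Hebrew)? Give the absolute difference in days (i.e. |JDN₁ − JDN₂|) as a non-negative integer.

22817

First date → JDN 2343711; second date → JDN 2320894.
The interval is |2343711 − 2320894| = 22817 days.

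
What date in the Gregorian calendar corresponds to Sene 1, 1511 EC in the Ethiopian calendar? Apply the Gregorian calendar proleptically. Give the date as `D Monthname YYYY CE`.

Julian Day Number of the source date = 2276018.
Converting JDN 2276018 to the Gregorian calendar gives 5 June 1519 CE.

5 June 1519 CE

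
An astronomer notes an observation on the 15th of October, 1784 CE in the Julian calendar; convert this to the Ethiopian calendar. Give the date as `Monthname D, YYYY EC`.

Tikimt 18, 1777 EC

The source date corresponds to 26 October 1784 in the Gregorian calendar (JDN 2372952).
That day falls on 18 Tikimt 1777 EC in the Ethiopian calendar.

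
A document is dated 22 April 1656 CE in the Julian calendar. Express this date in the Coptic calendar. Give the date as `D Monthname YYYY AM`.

Both dates share Julian Day Number 2326024; in the Coptic calendar that is 27 Parmouti 1372 AM.

27 Parmouti 1372 AM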